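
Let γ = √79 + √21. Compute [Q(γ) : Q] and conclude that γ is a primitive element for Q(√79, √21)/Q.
[Q(γ) : Q] = 4 (equivalently, Q(γ) = Q(√79, √21))

Obviously Q(γ) ⊆ Q(√79, √21), and [Q(√79, √21):Q] = 4 (since 79, 21 are distinct squarefree integers > 1 with 1659 not a perfect square). To show equality we compute the minimal polynomial of γ. From γ = √79 + √21: γ^2 = 79 + 2√(1659) + 21 = 100 + 2√(1659), so γ^2 - 100 = 2√(1659); squaring, (γ^2 - 100)^2 = 4·1659, i.e. γ^4 - 200γ^2 + 10000 - 6636 = 0, i.e. γ^4 - 200γ^2 + 3364 = 0. So γ is a root of x^4 - 200x^2 + 3364. This polynomial is irreducible over Q: it has no rational root (each ±√79 ± √21 is irrational), and any factorization into two quadratics over Q would force √(1659) ∈ Q (pairing opposite roots) or √79, √21 ∈ Q (other pairings), all impossible. Hence [Q(γ):Q] = 4 = [Q(√79, √21):Q], so Q(γ) = Q(√79, √21).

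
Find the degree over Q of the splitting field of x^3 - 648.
[K : Q] = 6

The roots of x^3 - 648 are ∛648, ω∛648, ω^2∛648 where ω = e^(2πi/3) is a primitive cube root of unity, so K = Q(∛648, ω). Now [Q(∛648):Q] = 3 (since 648 is not a perfect cube, x^3 - 648 is irreducible) and [Q(ω):Q] = 2. Both 2 and 3 divide [K:Q], and [K:Q] ≤ 3·2 = 6, so [K:Q] = 6. (Equivalently: Q(∛648) ⊂ R but ω ∉ R, so [K : Q(∛648)] = 2.)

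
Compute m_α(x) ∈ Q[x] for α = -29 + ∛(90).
m_α(x) = x^3 + 87x^2 + 2523x + 24299

Set β = α + 29 = ∛(90), so β^3 = 90. Then (α + 29)^3 - 90 = 0, i.e. α is a root of g(x) = (x + 29)^3 - 90 = x^3 + 87x^2 + 2523x + 24299. Since g(x) = h(x + 29) where h(x) = x^3 - 90, and h is irreducible over Q (because 90 is not a perfect cube, so h has no rational root, and a monic cubic with no rational root is irreducible), g is also irreducible (irreducibility is preserved under the substitution x → x + 29). Hence m_α(x) = x^3 + 87x^2 + 2523x + 24299.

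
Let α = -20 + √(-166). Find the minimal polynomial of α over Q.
m_α(x) = x^2 + 40x + 566

From α + 20 = √(-166), squaring gives (α + 20)^2 = -166, i.e. α^2 + 40α + 400 = -166, so α^2 + 40α + 566 = 0. The discriminant of x^2 + 40x + 566 is (40)^2 - 4·(566) = 1600 - 2264 = -664, and 4·(-166) is not a perfect square in Q since -166 is squarefree and ≠ 1. Hence x^2 + 40x + 566 is irreducible over Q and is the minimal polynomial of α.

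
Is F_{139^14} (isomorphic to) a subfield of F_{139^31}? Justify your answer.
No: F_{139^14} is not a subfield of F_{139^31}

F_{p^m} embeds in F_{p^n} iff m | n. Here 14 ∤ 31 (since 31 = 2·14 + 3 with remainder 3 ≠ 0), so F_{139^14} is not a subfield of F_{139^31}. Equivalently: if it were, the tower law would give 14 = [F_{139^14}:F_139] dividing [F_{139^31}:F_139] = 31, contradiction.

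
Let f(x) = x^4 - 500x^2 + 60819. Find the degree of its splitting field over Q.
[K : Q] = 4

Solving the quadratic in x^2: x^2 = (500 ± √(500^2 - 4·60819))/2 = (500 ± √6724)/2 = (500 ± 82)/2, giving x^2 = 291 or x^2 = 209. So f(x) = (x^2 - 291)(x^2 - 209) and the roots of f are ±√291, ±√209. Hence the splitting field is K = Q(√291, √209). Since 291 and 209 are distinct squarefree integers > 1, their product 60819 is not a perfect square, so √209 ∉ Q(√291). By the tower law [K:Q] = [Q(√291,√209):Q(√291)] · [Q(√291):Q] = 2 · 2 = 4.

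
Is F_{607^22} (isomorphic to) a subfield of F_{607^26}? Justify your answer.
No: F_{607^22} is not a subfield of F_{607^26}

F_{p^m} embeds in F_{p^n} iff m | n. Here 22 ∤ 26 (since 26 = 1·22 + 4 with remainder 4 ≠ 0), so F_{607^22} is not a subfield of F_{607^26}. Equivalently: if it were, the tower law would give 22 = [F_{607^22}:F_607] dividing [F_{607^26}:F_607] = 26, contradiction.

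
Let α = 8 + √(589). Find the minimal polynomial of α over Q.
m_α(x) = x^2 - 16x - 525

From α - 8 = √(589), squaring gives (α - 8)^2 = 589, i.e. α^2 - 16α + 64 = 589, so α^2 - 16α - 525 = 0. The discriminant of x^2 - 16x - 525 is (-16)^2 - 4·(-525) = 256 + 2100 = 2356, and 4·(589) is not a perfect square in Q since 589 is squarefree and ≠ 1. Hence x^2 - 16x - 525 is irreducible over Q and is the minimal polynomial of α.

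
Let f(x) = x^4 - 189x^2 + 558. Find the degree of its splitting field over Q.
[K : Q] = 4

Solving the quadratic in x^2: x^2 = (189 ± √(189^2 - 4·558))/2 = (189 ± √33489)/2 = (189 ± 183)/2, giving x^2 = 186 or x^2 = 3. So f(x) = (x^2 - 186)(x^2 - 3) and the roots of f are ±√186, ±√3. Hence the splitting field is K = Q(√186, √3). Since 186 and 3 are distinct squarefree integers > 1, their product 558 is not a perfect square, so √3 ∉ Q(√186). By the tower law [K:Q] = [Q(√186,√3):Q(√186)] · [Q(√186):Q] = 2 · 2 = 4.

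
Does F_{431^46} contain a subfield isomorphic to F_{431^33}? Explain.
No: F_{431^33} is not a subfield of F_{431^46}

F_{p^m} embeds in F_{p^n} iff m | n. Here 33 ∤ 46 (since 46 = 1·33 + 13 with remainder 13 ≠ 0), so F_{431^33} is not a subfield of F_{431^46}. Equivalently: if it were, the tower law would give 33 = [F_{431^33}:F_431] dividing [F_{431^46}:F_431] = 46, contradiction.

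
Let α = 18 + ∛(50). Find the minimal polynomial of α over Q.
m_α(x) = x^3 - 54x^2 + 972x - 5882

Set β = α - 18 = ∛(50), so β^3 = 50. Then (α - 18)^3 - 50 = 0, i.e. α is a root of g(x) = (x - 18)^3 - 50 = x^3 - 54x^2 + 972x - 5882. Since g(x) = h(x - 18) where h(x) = x^3 - 50, and h is irreducible over Q (because 50 is not a perfect cube, so h has no rational root, and a monic cubic with no rational root is irreducible), g is also irreducible (irreducibility is preserved under the substitution x → x - 18). Hence m_α(x) = x^3 - 54x^2 + 972x - 5882.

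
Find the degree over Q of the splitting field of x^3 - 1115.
[K : Q] = 6

The roots of x^3 - 1115 are ∛1115, ω∛1115, ω^2∛1115 where ω = e^(2πi/3) is a primitive cube root of unity, so K = Q(∛1115, ω). Now [Q(∛1115):Q] = 3 (since 1115 is not a perfect cube, x^3 - 1115 is irreducible) and [Q(ω):Q] = 2. Both 2 and 3 divide [K:Q], and [K:Q] ≤ 3·2 = 6, so [K:Q] = 6. (Equivalently: Q(∛1115) ⊂ R but ω ∉ R, so [K : Q(∛1115)] = 2.)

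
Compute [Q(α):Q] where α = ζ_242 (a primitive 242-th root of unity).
[Q(α):Q] = 110

The minimal polynomial of ζ_242 over Q is the 242-th cyclotomic polynomial Φ_242(x), which is irreducible over Q and has degree φ(242) = 110. Hence [Q(α):Q] = φ(242) = 110.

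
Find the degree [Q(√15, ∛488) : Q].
[Q(√15, ∛488) : Q] = 6

Let L = Q(√15, ∛488). Since Q(√15) ⊂ L and [Q(√15):Q] = 2, the tower law gives 2 | [L:Q]. Likewise Q(∛488) ⊂ L with [Q(∛488):Q] = 3 (because 488 is not a perfect cube), so 3 | [L:Q]. As gcd(2,3) = 1, [L:Q] is divisible by 6. Conversely L is generated over Q by √15 and ∛488, so [L:Q] ≤ 2·3 = 6. Therefore [Q(√15, ∛488) : Q] = 6.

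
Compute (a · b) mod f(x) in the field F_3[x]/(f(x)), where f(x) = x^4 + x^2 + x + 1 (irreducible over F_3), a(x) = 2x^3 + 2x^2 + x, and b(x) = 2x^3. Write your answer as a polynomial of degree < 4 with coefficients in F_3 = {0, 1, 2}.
a · b ≡ x^3 + x + 2 (mod f(x))

Multiply in F_3[x]: a(x)·b(x) = (2x^3 + 2x^2 + x)·(2x^3) = x^6 + x^5 + 2x^4. This has degree ≥ 4, so divide by f(x) over F_3: x^6 + x^5 + 2x^4 = (x^2 + x + 1)·(x^4 + x^2 + x + 1) + (x^3 + x + 2). Hence a·b ≡ x^3 + x + 2 (mod f). (F_3[x]/(f) is a field with 3^4 = 81 elements since f is irreducible of degree 4.)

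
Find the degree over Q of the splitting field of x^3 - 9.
[K : Q] = 6

The roots of x^3 - 9 are ∛9, ω∛9, ω^2∛9 where ω = e^(2πi/3) is a primitive cube root of unity, so K = Q(∛9, ω). Now [Q(∛9):Q] = 3 (since 9 is not a perfect cube, x^3 - 9 is irreducible) and [Q(ω):Q] = 2. Both 2 and 3 divide [K:Q], and [K:Q] ≤ 3·2 = 6, so [K:Q] = 6. (Equivalently: Q(∛9) ⊂ R but ω ∉ R, so [K : Q(∛9)] = 2.)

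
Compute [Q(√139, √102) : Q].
[Q(√139, √102) : Q] = 4

[Q(√139):Q] = 2 (min poly x^2 - 139, irreducible since 139 is squarefree > 1). For the top step, suppose √102 ∈ Q(√139), say √102 = c + d√139 with c, d ∈ Q. Squaring: 102 = c^2 + 139d^2 + 2cd√139. Since √139 ∉ Q this forces 2cd = 0. If d = 0 then √102 = c ∈ Q, contradicting 102 squarefree > 1. If c = 0 then 102 = 139d^2, so 139·102 = (139d)^2 is a perfect square in Q — but 139·102 = 14178 is not a perfect square (since 139 and 102 are distinct squarefree integers). Contradiction. Hence √102 ∉ Q(√139), so x^2 - 102 stays irreducible over Q(√139) and [Q(√139, √102) : Q(√139)] = 2. By the tower law, [Q(√139, √102) : Q] = 2 · 2 = 4.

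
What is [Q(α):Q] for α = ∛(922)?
[Q(α):Q] = 3

The minimal polynomial of α is x^3 - 922, irreducible over Q since 922 is not a perfect cube (so x^3 - 922 has no rational root). Hence [Q(α):Q] = deg(m_α) = 3.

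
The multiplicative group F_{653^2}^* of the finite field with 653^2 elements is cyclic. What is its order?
|F_{653^2}^*| = 426408

F_{653^2} has 653^2 = 426409 elements; its multiplicative group consists of all nonzero elements, so |F_{653^2}^*| = 426409 - 1 = 426408. (It is cyclic since any finite subgroup of the multiplicative group of a field is cyclic.)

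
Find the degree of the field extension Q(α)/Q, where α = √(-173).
[Q(α):Q] = 2

[Q(α):Q] equals the degree of the minimal polynomial of α. Here α^2 = -173 and x^2 + 173 is irreducible (d = -173 is squarefree, ≠ 1, hence not a square), so deg(m_α) = 2. Thus [Q(α):Q] = 2.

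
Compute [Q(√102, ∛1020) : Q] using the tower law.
[Q(√102, ∛1020) : Q] = 6

Let L = Q(√102, ∛1020). Since Q(√102) ⊂ L and [Q(√102):Q] = 2, the tower law gives 2 | [L:Q]. Likewise Q(∛1020) ⊂ L with [Q(∛1020):Q] = 3 (because 1020 is not a perfect cube), so 3 | [L:Q]. As gcd(2,3) = 1, [L:Q] is divisible by 6. Conversely L is generated over Q by √102 and ∛1020, so [L:Q] ≤ 2·3 = 6. Therefore [Q(√102, ∛1020) : Q] = 6.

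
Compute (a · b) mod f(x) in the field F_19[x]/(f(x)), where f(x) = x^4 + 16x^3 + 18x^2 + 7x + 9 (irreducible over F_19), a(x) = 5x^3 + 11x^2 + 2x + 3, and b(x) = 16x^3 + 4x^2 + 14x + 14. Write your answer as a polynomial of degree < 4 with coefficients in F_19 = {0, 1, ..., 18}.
a · b ≡ 8x^3 + 8x^2 + 11 (mod f(x))

Multiply in F_19[x]: a(x)·b(x) = (5x^3 + 11x^2 + 2x + 3)·(16x^3 + 4x^2 + 14x + 14) = 4x^6 + 6x^5 + 13x^4 + 14x^3 + 4x^2 + 13x + 4. This has degree ≥ 4, so divide by f(x) over F_19: 4x^6 + 6x^5 + 13x^4 + 14x^3 + 4x^2 + 13x + 4 = (4x^2 + 18x + 14)·(x^4 + 16x^3 + 18x^2 + 7x + 9) + (8x^3 + 8x^2 + 11). Hence a·b ≡ 8x^3 + 8x^2 + 11 (mod f). (F_19[x]/(f) is a field with 19^4 = 130321 elements since f is irreducible of degree 4.)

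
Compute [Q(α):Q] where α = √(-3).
[Q(α):Q] = 2

[Q(α):Q] equals the degree of the minimal polynomial of α. Here α^2 = -3 and x^2 + 3 is irreducible (d = -3 is squarefree, ≠ 1, hence not a square), so deg(m_α) = 2. Thus [Q(α):Q] = 2.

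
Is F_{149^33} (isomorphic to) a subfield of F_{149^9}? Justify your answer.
No: F_{149^33} is not a subfield of F_{149^9}

F_{p^m} embeds in F_{p^n} iff m | n. Here 33 ∤ 9 (since 9 = 0·33 + 9 with remainder 9 ≠ 0), so F_{149^33} is not a subfield of F_{149^9}. Equivalently: if it were, the tower law would give 33 = [F_{149^33}:F_149] dividing [F_{149^9}:F_149] = 9, contradiction.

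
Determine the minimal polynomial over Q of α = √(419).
m_α(x) = x^2 - 419

α satisfies α^2 - 419 = 0, so x^2 - 419 annihilates α. Since d = 419 is squarefree and ≠ 1, it is not a perfect square in Q, so x^2 - 419 has no rational root and is therefore irreducible over Q (a degree-2 polynomial over a field is irreducible iff it has no root). Hence m_α(x) = x^2 - 419.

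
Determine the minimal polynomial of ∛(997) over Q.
m_α(x) = x^3 - 997

α satisfies α^3 = 997, so x^3 - 997 annihilates α. By the rational root test, a rational root p/q (in lowest terms) of x^3 - 997 would satisfy p^3 = 997 q^3, forcing q = 1 and p^3 = 997; but 997 is not a perfect cube, contradiction. A monic cubic over Q with no rational root is irreducible (any nontrivial factorization would include a linear factor). Hence x^3 - 997 is the minimal polynomial of α, and in particular [Q(α):Q] = 3.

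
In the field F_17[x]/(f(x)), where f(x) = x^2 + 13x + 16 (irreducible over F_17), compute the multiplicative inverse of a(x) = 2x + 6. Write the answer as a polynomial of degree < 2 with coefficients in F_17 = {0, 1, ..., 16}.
a(x)^(-1) ≡ 14x + 4 (mod f(x))

Since f is irreducible over F_17, F_17[x]/(f) is a field and a(x) ≠ 0 has an inverse. Apply the extended Euclidean algorithm to f(x) and a(x) in F_17[x]: f(x) = (9x + 5)·a(x) + (3). The last nonzero remainder is the constant 3 = gcd(f, a) in F_17. Back-substituting through the division chain expresses 3 = s(x)·a(x) + t(x)·f(x) with s(x) ≡ 8x + 12 (mod f), so (8x + 12)·a(x) ≡ 3 (mod f). Multiplying by 3^(-1) ≡ 6 in F_17 gives a(x)^(-1) ≡ 6·(8x + 12) ≡ 14x + 4 (mod f). Check: (2x + 6)·(14x + 4) = 11x^2 + 7x + 7 ≡ 1 (mod x^2 + 13x + 16).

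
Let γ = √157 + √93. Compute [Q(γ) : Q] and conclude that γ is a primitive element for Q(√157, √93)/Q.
[Q(γ) : Q] = 4 (equivalently, Q(γ) = Q(√157, √93))

Obviously Q(γ) ⊆ Q(√157, √93), and [Q(√157, √93):Q] = 4 (since 157, 93 are distinct squarefree integers > 1 with 14601 not a perfect square). To show equality we compute the minimal polynomial of γ. From γ = √157 + √93: γ^2 = 157 + 2√(14601) + 93 = 250 + 2√(14601), so γ^2 - 250 = 2√(14601); squaring, (γ^2 - 250)^2 = 4·14601, i.e. γ^4 - 500γ^2 + 62500 - 58404 = 0, i.e. γ^4 - 500γ^2 + 4096 = 0. So γ is a root of x^4 - 500x^2 + 4096. This polynomial is irreducible over Q: it has no rational root (each ±√157 ± √93 is irrational), and any factorization into two quadratics over Q would force √(14601) ∈ Q (pairing opposite roots) or √157, √93 ∈ Q (other pairings), all impossible. Hence [Q(γ):Q] = 4 = [Q(√157, √93):Q], so Q(γ) = Q(√157, √93).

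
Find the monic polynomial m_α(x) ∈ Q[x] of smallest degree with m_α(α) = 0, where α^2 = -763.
m_α(x) = x^2 + 763

α satisfies α^2 + 763 = 0, so x^2 + 763 annihilates α. Since d = -763 is squarefree and ≠ 1, it is not a perfect square in Q, so x^2 + 763 has no rational root and is therefore irreducible over Q (a degree-2 polynomial over a field is irreducible iff it has no root). Hence m_α(x) = x^2 + 763.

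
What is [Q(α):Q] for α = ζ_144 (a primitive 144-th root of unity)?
[Q(α):Q] = 48

The minimal polynomial of ζ_144 over Q is the 144-th cyclotomic polynomial Φ_144(x), which is irreducible over Q and has degree φ(144) = 48. Hence [Q(α):Q] = φ(144) = 48.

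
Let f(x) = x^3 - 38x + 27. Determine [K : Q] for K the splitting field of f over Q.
[K : Q] = 6

By the rational root test, any rational root of the monic integer polynomial f(x) = x^3 - 38x + 27 must be an integer dividing the constant term 27, i.e. one of ±{1, 3, 9, 27}. Evaluating: f(1) = -10, f(-1) = 64, f(3) = -60, f(-3) = 114, f(9) = 414, f(-9) = -360, f(27) = 18684, f(-27) = -18630; none is 0, so f has no rational root and is therefore irreducible over Q (a cubic with no linear factor over a field is irreducible). For an irreducible cubic, the Galois group is A_3 or S_3 according as the discriminant disc(f) = -4a^3 - 27b^2 = -4·(-38)^3 - 27·(27)^2 = 199805 is or is not a square in Q. Here disc(f) = 199805 is not a perfect square in Q, so the Galois group of f over Q is not contained in A_3 and must be all of S_3. The splitting field has degree |S_3| = 6 over Q, so [K : Q] = 6.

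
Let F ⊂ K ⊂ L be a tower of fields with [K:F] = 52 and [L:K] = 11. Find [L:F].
[L:F] = 572

The tower law says that for any tower of field extensions F ⊂ K ⊂ L with finite degrees, [L:F] = [L:K] · [K:F]. Here this gives [L:F] = 11 · 52 = 572.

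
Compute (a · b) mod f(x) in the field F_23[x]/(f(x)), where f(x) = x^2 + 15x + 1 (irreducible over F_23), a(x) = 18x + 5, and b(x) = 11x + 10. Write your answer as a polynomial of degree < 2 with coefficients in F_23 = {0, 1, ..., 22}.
a · b ≡ 2x + 13 (mod f(x))

Multiply in F_23[x]: a(x)·b(x) = (18x + 5)·(11x + 10) = 14x^2 + 5x + 4. This has degree ≥ 2, so divide by f(x) over F_23: 14x^2 + 5x + 4 = (14)·(x^2 + 15x + 1) + (2x + 13). Hence a·b ≡ 2x + 13 (mod f). (F_23[x]/(f) is a field with 23^2 = 529 elements since f is irreducible of degree 2.)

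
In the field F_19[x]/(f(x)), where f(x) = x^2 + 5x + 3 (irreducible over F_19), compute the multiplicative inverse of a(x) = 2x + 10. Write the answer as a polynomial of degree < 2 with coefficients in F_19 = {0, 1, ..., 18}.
a(x)^(-1) ≡ 3x (mod f(x))

Since f is irreducible over F_19, F_19[x]/(f) is a field and a(x) ≠ 0 has an inverse. Apply the extended Euclidean algorithm to f(x) and a(x) in F_19[x]: f(x) = (10x)·a(x) + (3). The last nonzero remainder is the constant 3 = gcd(f, a) in F_19. Back-substituting through the division chain expresses 3 = s(x)·a(x) + t(x)·f(x) with s(x) ≡ 9x (mod f), so (9x)·a(x) ≡ 3 (mod f). Multiplying by 3^(-1) ≡ 13 in F_19 gives a(x)^(-1) ≡ 13·(9x) ≡ 3x (mod f). Check: (2x + 10)·(3x) = 6x^2 + 11x ≡ 1 (mod x^2 + 5x + 3).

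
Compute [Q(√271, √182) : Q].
[Q(√271, √182) : Q] = 4

[Q(√271):Q] = 2 (min poly x^2 - 271, irreducible since 271 is squarefree > 1). For the top step, suppose √182 ∈ Q(√271), say √182 = c + d√271 with c, d ∈ Q. Squaring: 182 = c^2 + 271d^2 + 2cd√271. Since √271 ∉ Q this forces 2cd = 0. If d = 0 then √182 = c ∈ Q, contradicting 182 squarefree > 1. If c = 0 then 182 = 271d^2, so 271·182 = (271d)^2 is a perfect square in Q — but 271·182 = 49322 is not a perfect square (since 271 and 182 are distinct squarefree integers). Contradiction. Hence √182 ∉ Q(√271), so x^2 - 182 stays irreducible over Q(√271) and [Q(√271, √182) : Q(√271)] = 2. By the tower law, [Q(√271, √182) : Q] = 2 · 2 = 4.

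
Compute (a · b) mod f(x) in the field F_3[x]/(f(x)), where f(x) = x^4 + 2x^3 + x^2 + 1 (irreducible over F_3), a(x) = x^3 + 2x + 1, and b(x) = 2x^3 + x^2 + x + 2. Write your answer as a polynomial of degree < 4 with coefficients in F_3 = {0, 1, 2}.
a · b ≡ x^2 + 2x + 2 (mod f(x))

Multiply in F_3[x]: a(x)·b(x) = (x^3 + 2x + 1)·(2x^3 + x^2 + x + 2) = 2x^6 + x^5 + 2x^4 + 2x + 2. This has degree ≥ 4, so divide by f(x) over F_3: 2x^6 + x^5 + 2x^4 + 2x + 2 = (2x^2)·(x^4 + 2x^3 + x^2 + 1) + (x^2 + 2x + 2). Hence a·b ≡ x^2 + 2x + 2 (mod f). (F_3[x]/(f) is a field with 3^4 = 81 elements since f is irreducible of degree 4.)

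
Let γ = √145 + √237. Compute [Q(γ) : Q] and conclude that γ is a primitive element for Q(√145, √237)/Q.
[Q(γ) : Q] = 4 (equivalently, Q(γ) = Q(√145, √237))

Obviously Q(γ) ⊆ Q(√145, √237), and [Q(√145, √237):Q] = 4 (since 145, 237 are distinct squarefree integers > 1 with 34365 not a perfect square). To show equality we compute the minimal polynomial of γ. From γ = √145 + √237: γ^2 = 145 + 2√(34365) + 237 = 382 + 2√(34365), so γ^2 - 382 = 2√(34365); squaring, (γ^2 - 382)^2 = 4·34365, i.e. γ^4 - 764γ^2 + 145924 - 137460 = 0, i.e. γ^4 - 764γ^2 + 8464 = 0. So γ is a root of x^4 - 764x^2 + 8464. This polynomial is irreducible over Q: it has no rational root (each ±√145 ± √237 is irrational), and any factorization into two quadratics over Q would force √(34365) ∈ Q (pairing opposite roots) or √145, √237 ∈ Q (other pairings), all impossible. Hence [Q(γ):Q] = 4 = [Q(√145, √237):Q], so Q(γ) = Q(√145, √237).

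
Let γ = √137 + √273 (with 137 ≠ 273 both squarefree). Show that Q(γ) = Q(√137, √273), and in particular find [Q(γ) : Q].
[Q(γ) : Q] = 4 (equivalently, Q(γ) = Q(√137, √273))

Obviously Q(γ) ⊆ Q(√137, √273), and [Q(√137, √273):Q] = 4 (since 137, 273 are distinct squarefree integers > 1 with 37401 not a perfect square). To show equality we compute the minimal polynomial of γ. From γ = √137 + √273: γ^2 = 137 + 2√(37401) + 273 = 410 + 2√(37401), so γ^2 - 410 = 2√(37401); squaring, (γ^2 - 410)^2 = 4·37401, i.e. γ^4 - 820γ^2 + 168100 - 149604 = 0, i.e. γ^4 - 820γ^2 + 18496 = 0. So γ is a root of x^4 - 820x^2 + 18496. This polynomial is irreducible over Q: it has no rational root (each ±√137 ± √273 is irrational), and any factorization into two quadratics over Q would force √(37401) ∈ Q (pairing opposite roots) or √137, √273 ∈ Q (other pairings), all impossible. Hence [Q(γ):Q] = 4 = [Q(√137, √273):Q], so Q(γ) = Q(√137, √273).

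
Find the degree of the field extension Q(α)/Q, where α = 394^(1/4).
[Q(α):Q] = 4

α is a root of x^4 - 394. By Eisenstein's criterion at the prime p = 2 (which divides the constant term 394 but p^2 = 4 does not, since 394 is squarefree), x^4 - 394 is irreducible over Q. Hence [Q(α):Q] = 4.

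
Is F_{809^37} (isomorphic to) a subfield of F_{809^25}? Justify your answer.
No: F_{809^37} is not a subfield of F_{809^25}

F_{p^m} embeds in F_{p^n} iff m | n. Here 37 ∤ 25 (since 25 = 0·37 + 25 with remainder 25 ≠ 0), so F_{809^37} is not a subfield of F_{809^25}. Equivalently: if it were, the tower law would give 37 = [F_{809^37}:F_809] dividing [F_{809^25}:F_809] = 25, contradiction.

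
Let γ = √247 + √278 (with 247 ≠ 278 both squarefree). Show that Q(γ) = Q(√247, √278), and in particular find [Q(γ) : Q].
[Q(γ) : Q] = 4 (equivalently, Q(γ) = Q(√247, √278))

Obviously Q(γ) ⊆ Q(√247, √278), and [Q(√247, √278):Q] = 4 (since 247, 278 are distinct squarefree integers > 1 with 68666 not a perfect square). To show equality we compute the minimal polynomial of γ. From γ = √247 + √278: γ^2 = 247 + 2√(68666) + 278 = 525 + 2√(68666), so γ^2 - 525 = 2√(68666); squaring, (γ^2 - 525)^2 = 4·68666, i.e. γ^4 - 1050γ^2 + 275625 - 274664 = 0, i.e. γ^4 - 1050γ^2 + 961 = 0. So γ is a root of x^4 - 1050x^2 + 961. This polynomial is irreducible over Q: it has no rational root (each ±√247 ± √278 is irrational), and any factorization into two quadratics over Q would force √(68666) ∈ Q (pairing opposite roots) or √247, √278 ∈ Q (other pairings), all impossible. Hence [Q(γ):Q] = 4 = [Q(√247, √278):Q], so Q(γ) = Q(√247, √278).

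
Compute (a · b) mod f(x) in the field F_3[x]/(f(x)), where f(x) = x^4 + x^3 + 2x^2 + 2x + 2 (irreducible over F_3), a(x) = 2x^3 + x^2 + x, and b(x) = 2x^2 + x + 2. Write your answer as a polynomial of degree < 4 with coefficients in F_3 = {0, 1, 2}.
a · b ≡ 2x^3 + x^2 (mod f(x))

Multiply in F_3[x]: a(x)·b(x) = (2x^3 + x^2 + x)·(2x^2 + x + 2) = x^5 + x^4 + x^3 + 2x. This has degree ≥ 4, so divide by f(x) over F_3: x^5 + x^4 + x^3 + 2x = (x)·(x^4 + x^3 + 2x^2 + 2x + 2) + (2x^3 + x^2). Hence a·b ≡ 2x^3 + x^2 (mod f). (F_3[x]/(f) is a field with 3^4 = 81 elements since f is irreducible of degree 4.)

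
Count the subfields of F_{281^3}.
F_{281^3} has 2 subfields

The subfields of F_{p^n} are exactly the fields F_{p^d} for d | n (each is the fixed field of the unique index-d subgroup of Gal(F_{p^n}/F_p) ≅ Z/nZ). The divisors of n = 3 are {1, 3}, giving 2 subfields: F_{281^1}, F_{281^3}.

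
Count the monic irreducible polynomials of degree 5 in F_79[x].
There are 615411264 monic irreducible polynomials of degree 5 over F_79

Each element of F_{79^5} that lies in no proper subfield is a root of exactly one monic irreducible of degree 5 over F_79, and each such polynomial has 5 distinct roots in F_{79^5}. By Möbius inversion the count is N_79(5) = (1/5) Σ_{d|5} μ(5/d) · 79^d = (1/5)(μ(5)·79^1 + μ(1)·79^5) = 3077056320/5 = 615411264.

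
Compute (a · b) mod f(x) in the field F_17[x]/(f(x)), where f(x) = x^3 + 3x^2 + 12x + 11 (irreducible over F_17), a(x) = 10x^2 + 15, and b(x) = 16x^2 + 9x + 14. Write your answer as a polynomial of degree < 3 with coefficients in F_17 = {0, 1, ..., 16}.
a · b ≡ 4x^2 + 12x + 12 (mod f(x))

Multiply in F_17[x]: a(x)·b(x) = (10x^2 + 15)·(16x^2 + 9x + 14) = 7x^4 + 5x^3 + 6x^2 + 16x + 6. This has degree ≥ 3, so divide by f(x) over F_17: 7x^4 + 5x^3 + 6x^2 + 16x + 6 = (7x + 1)·(x^3 + 3x^2 + 12x + 11) + (4x^2 + 12x + 12). Hence a·b ≡ 4x^2 + 12x + 12 (mod f). (F_17[x]/(f) is a field with 17^3 = 4913 elements since f is irreducible of degree 3.)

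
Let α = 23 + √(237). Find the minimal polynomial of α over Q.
m_α(x) = x^2 - 46x + 292

From α - 23 = √(237), squaring gives (α - 23)^2 = 237, i.e. α^2 - 46α + 529 = 237, so α^2 - 46α + 292 = 0. The discriminant of x^2 - 46x + 292 is (-46)^2 - 4·(292) = 2116 - 1168 = 948, and 4·(237) is not a perfect square in Q since 237 is squarefree and ≠ 1. Hence x^2 - 46x + 292 is irreducible over Q and is the minimal polynomial of α.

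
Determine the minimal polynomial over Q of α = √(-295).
m_α(x) = x^2 + 295

α satisfies α^2 + 295 = 0, so x^2 + 295 annihilates α. Since d = -295 is squarefree and ≠ 1, it is not a perfect square in Q, so x^2 + 295 has no rational root and is therefore irreducible over Q (a degree-2 polynomial over a field is irreducible iff it has no root). Hence m_α(x) = x^2 + 295.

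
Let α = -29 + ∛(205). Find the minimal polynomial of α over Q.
m_α(x) = x^3 + 87x^2 + 2523x + 24184

Set β = α + 29 = ∛(205), so β^3 = 205. Then (α + 29)^3 - 205 = 0, i.e. α is a root of g(x) = (x + 29)^3 - 205 = x^3 + 87x^2 + 2523x + 24184. Since g(x) = h(x + 29) where h(x) = x^3 - 205, and h is irreducible over Q (because 205 is not a perfect cube, so h has no rational root, and a monic cubic with no rational root is irreducible), g is also irreducible (irreducibility is preserved under the substitution x → x + 29). Hence m_α(x) = x^3 + 87x^2 + 2523x + 24184.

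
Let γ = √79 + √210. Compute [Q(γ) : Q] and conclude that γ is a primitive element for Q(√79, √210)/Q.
[Q(γ) : Q] = 4 (equivalently, Q(γ) = Q(√79, √210))

Obviously Q(γ) ⊆ Q(√79, √210), and [Q(√79, √210):Q] = 4 (since 79, 210 are distinct squarefree integers > 1 with 16590 not a perfect square). To show equality we compute the minimal polynomial of γ. From γ = √79 + √210: γ^2 = 79 + 2√(16590) + 210 = 289 + 2√(16590), so γ^2 - 289 = 2√(16590); squaring, (γ^2 - 289)^2 = 4·16590, i.e. γ^4 - 578γ^2 + 83521 - 66360 = 0, i.e. γ^4 - 578γ^2 + 17161 = 0. So γ is a root of x^4 - 578x^2 + 17161. This polynomial is irreducible over Q: it has no rational root (each ±√79 ± √210 is irrational), and any factorization into two quadratics over Q would force √(16590) ∈ Q (pairing opposite roots) or √79, √210 ∈ Q (other pairings), all impossible. Hence [Q(γ):Q] = 4 = [Q(√79, √210):Q], so Q(γ) = Q(√79, √210).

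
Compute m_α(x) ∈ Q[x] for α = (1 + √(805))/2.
m_α(x) = x^2 - x - 201

From 2α - 1 = √(805), squaring gives (2α - 1)^2 = 805, i.e. 4α^2 - 4α + 1 = 805, so α^2 - α + (1 - 805)/4 = 0. Since 805 ≡ 1 (mod 4), (1 - 805)/4 = -201 ∈ Z. The polynomial x^2 - x - 201 has discriminant 1 - 4·(-201) = 805, which is not a perfect square in Q (d = 805 is squarefree and ≠ 1), so x^2 - x - 201 is irreducible over Q. It is the minimal polynomial of α.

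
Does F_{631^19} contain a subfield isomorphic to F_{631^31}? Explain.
No: F_{631^31} is not a subfield of F_{631^19}

F_{p^m} embeds in F_{p^n} iff m | n. Here 31 ∤ 19 (since 19 = 0·31 + 19 with remainder 19 ≠ 0), so F_{631^31} is not a subfield of F_{631^19}. Equivalently: if it were, the tower law would give 31 = [F_{631^31}:F_631] dividing [F_{631^19}:F_631] = 19, contradiction.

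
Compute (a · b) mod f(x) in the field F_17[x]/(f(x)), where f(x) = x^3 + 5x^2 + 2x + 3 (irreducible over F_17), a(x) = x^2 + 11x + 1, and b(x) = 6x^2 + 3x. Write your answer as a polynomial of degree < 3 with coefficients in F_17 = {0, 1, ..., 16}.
a · b ≡ 2x^2 + 9x + 2 (mod f(x))

Multiply in F_17[x]: a(x)·b(x) = (x^2 + 11x + 1)·(6x^2 + 3x) = 6x^4 + x^3 + 5x^2 + 3x. This has degree ≥ 3, so divide by f(x) over F_17: 6x^4 + x^3 + 5x^2 + 3x = (6x + 5)·(x^3 + 5x^2 + 2x + 3) + (2x^2 + 9x + 2). Hence a·b ≡ 2x^2 + 9x + 2 (mod f). (F_17[x]/(f) is a field with 17^3 = 4913 elements since f is irreducible of degree 3.)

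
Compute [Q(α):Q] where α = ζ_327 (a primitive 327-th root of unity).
[Q(α):Q] = 216

The minimal polynomial of ζ_327 over Q is the 327-th cyclotomic polynomial Φ_327(x), which is irreducible over Q and has degree φ(327) = 216. Hence [Q(α):Q] = φ(327) = 216.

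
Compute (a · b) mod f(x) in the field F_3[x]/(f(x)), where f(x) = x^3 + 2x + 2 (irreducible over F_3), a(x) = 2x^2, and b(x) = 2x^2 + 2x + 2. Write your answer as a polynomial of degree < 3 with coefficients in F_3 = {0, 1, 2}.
a · b ≡ 2x^2 + 2x + 1 (mod f(x))

Multiply in F_3[x]: a(x)·b(x) = (2x^2)·(2x^2 + 2x + 2) = x^4 + x^3 + x^2. This has degree ≥ 3, so divide by f(x) over F_3: x^4 + x^3 + x^2 = (x + 1)·(x^3 + 2x + 2) + (2x^2 + 2x + 1). Hence a·b ≡ 2x^2 + 2x + 1 (mod f). (F_3[x]/(f) is a field with 3^3 = 27 elements since f is irreducible of degree 3.)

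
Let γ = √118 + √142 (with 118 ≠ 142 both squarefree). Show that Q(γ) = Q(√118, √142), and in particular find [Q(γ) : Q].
[Q(γ) : Q] = 4 (equivalently, Q(γ) = Q(√118, √142))

Obviously Q(γ) ⊆ Q(√118, √142), and [Q(√118, √142):Q] = 4 (since 118, 142 are distinct squarefree integers > 1 with 16756 not a perfect square). To show equality we compute the minimal polynomial of γ. From γ = √118 + √142: γ^2 = 118 + 2√(16756) + 142 = 260 + 2√(16756), so γ^2 - 260 = 2√(16756); squaring, (γ^2 - 260)^2 = 4·16756, i.e. γ^4 - 520γ^2 + 67600 - 67024 = 0, i.e. γ^4 - 520γ^2 + 576 = 0. So γ is a root of x^4 - 520x^2 + 576. This polynomial is irreducible over Q: it has no rational root (each ±√118 ± √142 is irrational), and any factorization into two quadratics over Q would force √(16756) ∈ Q (pairing opposite roots) or √118, √142 ∈ Q (other pairings), all impossible. Hence [Q(γ):Q] = 4 = [Q(√118, √142):Q], so Q(γ) = Q(√118, √142).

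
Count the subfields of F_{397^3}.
F_{397^3} has 2 subfields

The subfields of F_{p^n} are exactly the fields F_{p^d} for d | n (each is the fixed field of the unique index-d subgroup of Gal(F_{p^n}/F_p) ≅ Z/nZ). The divisors of n = 3 are {1, 3}, giving 2 subfields: F_{397^1}, F_{397^3}.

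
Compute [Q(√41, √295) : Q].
[Q(√41, √295) : Q] = 4

[Q(√41):Q] = 2 (min poly x^2 - 41, irreducible since 41 is squarefree > 1). For the top step, suppose √295 ∈ Q(√41), say √295 = c + d√41 with c, d ∈ Q. Squaring: 295 = c^2 + 41d^2 + 2cd√41. Since √41 ∉ Q this forces 2cd = 0. If d = 0 then √295 = c ∈ Q, contradicting 295 squarefree > 1. If c = 0 then 295 = 41d^2, so 41·295 = (41d)^2 is a perfect square in Q — but 41·295 = 12095 is not a perfect square (since 41 and 295 are distinct squarefree integers). Contradiction. Hence √295 ∉ Q(√41), so x^2 - 295 stays irreducible over Q(√41) and [Q(√41, √295) : Q(√41)] = 2. By the tower law, [Q(√41, √295) : Q] = 2 · 2 = 4.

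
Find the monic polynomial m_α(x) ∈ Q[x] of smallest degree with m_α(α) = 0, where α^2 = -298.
m_α(x) = x^2 + 298

α satisfies α^2 + 298 = 0, so x^2 + 298 annihilates α. Since d = -298 is squarefree and ≠ 1, it is not a perfect square in Q, so x^2 + 298 has no rational root and is therefore irreducible over Q (a degree-2 polynomial over a field is irreducible iff it has no root). Hence m_α(x) = x^2 + 298.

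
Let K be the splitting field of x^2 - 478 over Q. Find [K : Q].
[K : Q] = 2

f(x) = x^2 - 478 factors as (x - √478)(x + √478). The splitting field is K = Q(√478). Since 478 is squarefree and > 1, it is not a perfect square, so x^2 - 478 is irreducible over Q and [Q(√478) : Q] = 2. Hence [K : Q] = 2.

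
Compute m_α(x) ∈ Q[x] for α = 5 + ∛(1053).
m_α(x) = x^3 - 15x^2 + 75x - 1178

Set β = α - 5 = ∛(1053), so β^3 = 1053. Then (α - 5)^3 - 1053 = 0, i.e. α is a root of g(x) = (x - 5)^3 - 1053 = x^3 - 15x^2 + 75x - 1178. Since g(x) = h(x - 5) where h(x) = x^3 - 1053, and h is irreducible over Q (because 1053 is not a perfect cube, so h has no rational root, and a monic cubic with no rational root is irreducible), g is also irreducible (irreducibility is preserved under the substitution x → x - 5). Hence m_α(x) = x^3 - 15x^2 + 75x - 1178.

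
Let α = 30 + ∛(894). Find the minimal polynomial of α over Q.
m_α(x) = x^3 - 90x^2 + 2700x - 27894

Set β = α - 30 = ∛(894), so β^3 = 894. Then (α - 30)^3 - 894 = 0, i.e. α is a root of g(x) = (x - 30)^3 - 894 = x^3 - 90x^2 + 2700x - 27894. Since g(x) = h(x - 30) where h(x) = x^3 - 894, and h is irreducible over Q (because 894 is not a perfect cube, so h has no rational root, and a monic cubic with no rational root is irreducible), g is also irreducible (irreducibility is preserved under the substitution x → x - 30). Hence m_α(x) = x^3 - 90x^2 + 2700x - 27894.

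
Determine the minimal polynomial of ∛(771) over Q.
m_α(x) = x^3 - 771

α satisfies α^3 = 771, so x^3 - 771 annihilates α. By the rational root test, a rational root p/q (in lowest terms) of x^3 - 771 would satisfy p^3 = 771 q^3, forcing q = 1 and p^3 = 771; but 771 is not a perfect cube, contradiction. A monic cubic over Q with no rational root is irreducible (any nontrivial factorization would include a linear factor). Hence x^3 - 771 is the minimal polynomial of α, and in particular [Q(α):Q] = 3.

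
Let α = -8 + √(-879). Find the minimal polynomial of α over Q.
m_α(x) = x^2 + 16x + 943

From α + 8 = √(-879), squaring gives (α + 8)^2 = -879, i.e. α^2 + 16α + 64 = -879, so α^2 + 16α + 943 = 0. The discriminant of x^2 + 16x + 943 is (16)^2 - 4·(943) = 256 - 3772 = -3516, and 4·(-879) is not a perfect square in Q since -879 is squarefree and ≠ 1. Hence x^2 + 16x + 943 is irreducible over Q and is the minimal polynomial of α.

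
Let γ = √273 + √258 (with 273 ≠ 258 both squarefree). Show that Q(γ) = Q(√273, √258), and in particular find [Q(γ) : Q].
[Q(γ) : Q] = 4 (equivalently, Q(γ) = Q(√273, √258))

Obviously Q(γ) ⊆ Q(√273, √258), and [Q(√273, √258):Q] = 4 (since 273, 258 are distinct squarefree integers > 1 with 70434 not a perfect square). To show equality we compute the minimal polynomial of γ. From γ = √273 + √258: γ^2 = 273 + 2√(70434) + 258 = 531 + 2√(70434), so γ^2 - 531 = 2√(70434); squaring, (γ^2 - 531)^2 = 4·70434, i.e. γ^4 - 1062γ^2 + 281961 - 281736 = 0, i.e. γ^4 - 1062γ^2 + 225 = 0. So γ is a root of x^4 - 1062x^2 + 225. This polynomial is irreducible over Q: it has no rational root (each ±√273 ± √258 is irrational), and any factorization into two quadratics over Q would force √(70434) ∈ Q (pairing opposite roots) or √273, √258 ∈ Q (other pairings), all impossible. Hence [Q(γ):Q] = 4 = [Q(√273, √258):Q], so Q(γ) = Q(√273, √258).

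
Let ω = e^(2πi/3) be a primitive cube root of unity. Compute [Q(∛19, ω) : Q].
[Q(∛19, ω) : Q] = 6

[Q(∛19):Q] = 3 (min poly x^3 - 19, irreducible since 19 is not a perfect cube). [Q(ω):Q] = 2 (min poly x^2 + x + 1). Since Q(∛19) ⊂ R and ω ∉ R, we have ω ∉ Q(∛19), so x^2 + x + 1 remains irreducible over Q(∛19) and [Q(∛19, ω) : Q(∛19)] = 2. By the tower law, [Q(∛19, ω) : Q] = 3 · 2 = 6. (In fact Q(∛19, ω) is the splitting field of x^3 - 19 over Q.)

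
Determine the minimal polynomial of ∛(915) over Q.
m_α(x) = x^3 - 915

α satisfies α^3 = 915, so x^3 - 915 annihilates α. By the rational root test, a rational root p/q (in lowest terms) of x^3 - 915 would satisfy p^3 = 915 q^3, forcing q = 1 and p^3 = 915; but 915 is not a perfect cube, contradiction. A monic cubic over Q with no rational root is irreducible (any nontrivial factorization would include a linear factor). Hence x^3 - 915 is the minimal polynomial of α, and in particular [Q(α):Q] = 3.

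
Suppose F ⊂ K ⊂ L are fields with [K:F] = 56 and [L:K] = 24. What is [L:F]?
[L:F] = 1344

The tower law says that for any tower of field extensions F ⊂ K ⊂ L with finite degrees, [L:F] = [L:K] · [K:F]. Here this gives [L:F] = 24 · 56 = 1344.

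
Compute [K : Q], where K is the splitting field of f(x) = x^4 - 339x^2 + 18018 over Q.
[K : Q] = 4

Solving the quadratic in x^2: x^2 = (339 ± √(339^2 - 4·18018))/2 = (339 ± √42849)/2 = (339 ± 207)/2, giving x^2 = 273 or x^2 = 66. So f(x) = (x^2 - 273)(x^2 - 66) and the roots of f are ±√273, ±√66. Hence the splitting field is K = Q(√273, √66). Since 273 and 66 are distinct squarefree integers > 1, their product 18018 is not a perfect square, so √66 ∉ Q(√273). By the tower law [K:Q] = [Q(√273,√66):Q(√273)] · [Q(√273):Q] = 2 · 2 = 4.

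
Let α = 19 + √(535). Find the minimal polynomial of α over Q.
m_α(x) = x^2 - 38x - 174

From α - 19 = √(535), squaring gives (α - 19)^2 = 535, i.e. α^2 - 38α + 361 = 535, so α^2 - 38α - 174 = 0. The discriminant of x^2 - 38x - 174 is (-38)^2 - 4·(-174) = 1444 + 696 = 2140, and 4·(535) is not a perfect square in Q since 535 is squarefree and ≠ 1. Hence x^2 - 38x - 174 is irreducible over Q and is the minimal polynomial of α.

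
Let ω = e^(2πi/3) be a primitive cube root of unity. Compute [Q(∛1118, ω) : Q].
[Q(∛1118, ω) : Q] = 6

[Q(∛1118):Q] = 3 (min poly x^3 - 1118, irreducible since 1118 is not a perfect cube). [Q(ω):Q] = 2 (min poly x^2 + x + 1). Since Q(∛1118) ⊂ R and ω ∉ R, we have ω ∉ Q(∛1118), so x^2 + x + 1 remains irreducible over Q(∛1118) and [Q(∛1118, ω) : Q(∛1118)] = 2. By the tower law, [Q(∛1118, ω) : Q] = 3 · 2 = 6. (In fact Q(∛1118, ω) is the splitting field of x^3 - 1118 over Q.)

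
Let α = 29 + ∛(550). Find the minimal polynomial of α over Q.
m_α(x) = x^3 - 87x^2 + 2523x - 24939

Set β = α - 29 = ∛(550), so β^3 = 550. Then (α - 29)^3 - 550 = 0, i.e. α is a root of g(x) = (x - 29)^3 - 550 = x^3 - 87x^2 + 2523x - 24939. Since g(x) = h(x - 29) where h(x) = x^3 - 550, and h is irreducible over Q (because 550 is not a perfect cube, so h has no rational root, and a monic cubic with no rational root is irreducible), g is also irreducible (irreducibility is preserved under the substitution x → x - 29). Hence m_α(x) = x^3 - 87x^2 + 2523x - 24939.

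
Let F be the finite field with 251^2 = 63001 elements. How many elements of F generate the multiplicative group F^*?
There are φ(63000) = 14400 primitive elements

F_q^* is cyclic of order q - 1 = 63000. A cyclic group of order m has exactly φ(m) generators. Here m = 63000 = 2^3 · 3^2 · 5^3 · 7, so the number of primitive elements is φ(63000) = 14400.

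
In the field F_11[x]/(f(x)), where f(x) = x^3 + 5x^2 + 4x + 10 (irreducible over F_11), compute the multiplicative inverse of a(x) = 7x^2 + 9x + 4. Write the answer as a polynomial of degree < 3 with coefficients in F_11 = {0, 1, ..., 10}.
a(x)^(-1) ≡ 4x + 7 (mod f(x))

Since f is irreducible over F_11, F_11[x]/(f) is a field and a(x) ≠ 0 has an inverse. Apply the extended Euclidean algorithm to f(x) and a(x) in F_11[x]: f(x) = (8x + 3)·a(x) + (9). The last nonzero remainder is the constant 9 = gcd(f, a) in F_11. Back-substituting through the division chain expresses 9 = s(x)·a(x) + t(x)·f(x) with s(x) ≡ 3x + 8 (mod f), so (3x + 8)·a(x) ≡ 9 (mod f). Multiplying by 9^(-1) ≡ 5 in F_11 gives a(x)^(-1) ≡ 5·(3x + 8) ≡ 4x + 7 (mod f). Check: (7x^2 + 9x + 4)·(4x + 7) = 6x^3 + 8x^2 + 2x + 6 ≡ 1 (mod x^3 + 5x^2 + 4x + 10).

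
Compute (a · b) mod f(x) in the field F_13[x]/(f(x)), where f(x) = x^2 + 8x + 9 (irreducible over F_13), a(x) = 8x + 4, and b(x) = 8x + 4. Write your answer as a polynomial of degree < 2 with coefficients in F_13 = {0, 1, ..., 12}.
a · b ≡ 7x + 12 (mod f(x))

Multiply in F_13[x]: a(x)·b(x) = (8x + 4)·(8x + 4) = 12x^2 + 12x + 3. This has degree ≥ 2, so divide by f(x) over F_13: 12x^2 + 12x + 3 = (12)·(x^2 + 8x + 9) + (7x + 12). Hence a·b ≡ 7x + 12 (mod f). (F_13[x]/(f) is a field with 13^2 = 169 elements since f is irreducible of degree 2.)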